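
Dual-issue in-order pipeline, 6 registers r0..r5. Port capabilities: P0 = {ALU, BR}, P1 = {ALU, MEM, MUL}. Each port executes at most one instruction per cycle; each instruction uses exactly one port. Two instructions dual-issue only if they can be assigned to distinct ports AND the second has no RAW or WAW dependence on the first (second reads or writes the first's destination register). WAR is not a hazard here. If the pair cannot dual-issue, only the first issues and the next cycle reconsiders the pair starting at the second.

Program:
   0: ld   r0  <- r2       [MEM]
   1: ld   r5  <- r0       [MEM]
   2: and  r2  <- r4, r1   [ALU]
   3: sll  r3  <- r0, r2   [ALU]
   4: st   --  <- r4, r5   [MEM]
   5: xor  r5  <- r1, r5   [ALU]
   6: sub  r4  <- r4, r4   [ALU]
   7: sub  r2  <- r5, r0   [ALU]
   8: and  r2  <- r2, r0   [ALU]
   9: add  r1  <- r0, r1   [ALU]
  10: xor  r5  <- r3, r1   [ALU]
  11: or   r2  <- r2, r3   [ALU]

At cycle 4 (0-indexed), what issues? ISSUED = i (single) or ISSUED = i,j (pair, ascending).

ISSUED = 7

#0 head=0: ld i0 no-port MEM/MEM
#1 head=1: ld and i1,i2 dual
#2 head=3: sll st i3,i4 dual
#3 head=5: xor sub i5,i6 dual
#4 head=7: sub i7 RAW+WAW r2
#5 head=8: and add i8,i9 dual
#6 head=10: xor or i10,i11 dual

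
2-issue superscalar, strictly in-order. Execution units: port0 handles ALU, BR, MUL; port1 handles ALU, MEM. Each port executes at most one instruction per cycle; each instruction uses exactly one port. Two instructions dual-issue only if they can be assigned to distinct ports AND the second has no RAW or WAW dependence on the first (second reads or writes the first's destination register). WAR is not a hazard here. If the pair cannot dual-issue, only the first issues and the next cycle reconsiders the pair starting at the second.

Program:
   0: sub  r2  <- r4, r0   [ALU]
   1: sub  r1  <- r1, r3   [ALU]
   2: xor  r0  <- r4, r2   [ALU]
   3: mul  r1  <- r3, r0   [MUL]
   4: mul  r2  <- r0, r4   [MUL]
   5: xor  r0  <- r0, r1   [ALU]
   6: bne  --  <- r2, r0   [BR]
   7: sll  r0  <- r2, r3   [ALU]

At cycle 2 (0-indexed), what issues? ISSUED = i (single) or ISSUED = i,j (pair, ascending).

  cy0 -> i0+i1 (sub/sub) dual
  cy1 -> i2 (xor) RAW r0
  cy2 -> i3 (mul) no-port MUL/MUL
  cy3 -> i4+i5 (mul/xor) dual
  cy4 -> i6+i7 (bne/sll) dual

ISSUED = 3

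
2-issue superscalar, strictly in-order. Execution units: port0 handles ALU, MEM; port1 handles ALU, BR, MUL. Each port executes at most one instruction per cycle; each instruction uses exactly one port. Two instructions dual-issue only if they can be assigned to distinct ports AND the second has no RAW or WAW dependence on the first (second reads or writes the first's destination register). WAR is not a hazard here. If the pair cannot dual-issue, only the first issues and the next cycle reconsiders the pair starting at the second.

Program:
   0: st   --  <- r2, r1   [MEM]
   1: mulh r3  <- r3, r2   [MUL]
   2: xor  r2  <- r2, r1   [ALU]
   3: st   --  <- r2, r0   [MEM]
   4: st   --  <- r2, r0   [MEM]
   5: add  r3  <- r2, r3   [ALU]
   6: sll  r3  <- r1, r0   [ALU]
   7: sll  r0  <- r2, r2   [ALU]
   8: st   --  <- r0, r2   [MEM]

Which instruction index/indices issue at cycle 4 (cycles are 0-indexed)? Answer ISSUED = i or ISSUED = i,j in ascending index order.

ISSUED = 6,7

  cy0 -> i0&i1 (st+mulh) dual
  cy1 -> i2 (xor) RAW r2
  cy2 -> i3 (st) no-port MEM/MEM
  cy3 -> i4&i5 (st+add) dual
  cy4 -> i6&i7 (sll+sll) dual
  cy5 -> i8 (st) tail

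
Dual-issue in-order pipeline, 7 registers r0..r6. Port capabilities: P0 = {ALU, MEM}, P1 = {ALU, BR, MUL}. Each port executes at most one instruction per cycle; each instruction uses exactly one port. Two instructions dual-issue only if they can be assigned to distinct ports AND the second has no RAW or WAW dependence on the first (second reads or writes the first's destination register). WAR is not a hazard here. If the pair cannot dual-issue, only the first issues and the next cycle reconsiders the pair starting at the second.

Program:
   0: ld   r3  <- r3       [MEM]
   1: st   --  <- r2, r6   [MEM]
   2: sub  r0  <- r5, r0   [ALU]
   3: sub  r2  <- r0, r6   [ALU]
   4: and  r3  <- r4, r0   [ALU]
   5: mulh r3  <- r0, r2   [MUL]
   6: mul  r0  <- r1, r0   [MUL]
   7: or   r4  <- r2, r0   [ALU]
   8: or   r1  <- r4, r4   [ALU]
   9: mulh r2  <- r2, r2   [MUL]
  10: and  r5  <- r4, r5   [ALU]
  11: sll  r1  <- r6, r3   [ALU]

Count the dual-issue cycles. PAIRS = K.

PAIRS = 4

[0] i0  ld  -- no-port MEM/MEM
[1] i1&i2  st;sub  -- 2-wide
[2] i3&i4  sub;and  -- 2-wide
[3] i5  mulh  -- no-port MUL/MUL
[4] i6  mul  -- RAW r0
[5] i7  or  -- RAW r4
[6] i8&i9  or;mulh  -- 2-wide
[7] i10&i11  and;sll  -- 2-wide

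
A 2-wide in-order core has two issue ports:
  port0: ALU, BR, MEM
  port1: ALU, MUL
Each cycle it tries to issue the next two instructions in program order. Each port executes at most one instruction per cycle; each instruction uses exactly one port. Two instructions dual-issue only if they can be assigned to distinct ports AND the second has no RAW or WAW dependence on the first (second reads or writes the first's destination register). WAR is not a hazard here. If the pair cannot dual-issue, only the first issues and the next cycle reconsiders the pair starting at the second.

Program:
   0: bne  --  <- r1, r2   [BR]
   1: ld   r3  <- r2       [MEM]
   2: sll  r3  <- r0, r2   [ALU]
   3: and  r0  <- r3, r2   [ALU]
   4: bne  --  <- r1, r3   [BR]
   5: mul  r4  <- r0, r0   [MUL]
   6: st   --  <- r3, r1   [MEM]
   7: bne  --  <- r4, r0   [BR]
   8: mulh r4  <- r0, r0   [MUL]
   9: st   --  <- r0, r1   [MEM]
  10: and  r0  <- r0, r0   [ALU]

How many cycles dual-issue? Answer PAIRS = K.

  cy0 -> i0 (bne) no-port BR/MEM
  cy1 -> i1 (ld) WAW r3
  cy2 -> i2 (sll) RAW r3
  cy3 -> i3&i4 (and bne) dual
  cy4 -> i5&i6 (mul st) dual
  cy5 -> i7&i8 (bne mulh) dual
  cy6 -> i9&i10 (st and) dual

PAIRS = 4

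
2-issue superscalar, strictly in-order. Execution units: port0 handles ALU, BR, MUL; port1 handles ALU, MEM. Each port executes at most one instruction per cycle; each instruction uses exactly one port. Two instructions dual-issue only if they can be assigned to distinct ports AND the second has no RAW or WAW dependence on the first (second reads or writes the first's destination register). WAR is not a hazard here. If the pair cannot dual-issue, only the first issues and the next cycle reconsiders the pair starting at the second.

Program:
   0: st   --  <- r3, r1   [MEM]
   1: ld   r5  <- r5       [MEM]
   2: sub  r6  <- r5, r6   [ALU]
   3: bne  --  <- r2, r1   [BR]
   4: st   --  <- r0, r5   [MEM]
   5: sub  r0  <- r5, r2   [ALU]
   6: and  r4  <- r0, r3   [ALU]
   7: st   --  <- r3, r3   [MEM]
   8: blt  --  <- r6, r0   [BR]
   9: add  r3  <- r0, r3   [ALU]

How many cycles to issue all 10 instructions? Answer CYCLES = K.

CYCLES = 6

[0] i0  st.MEM  -- no-port MEM/MEM
[1] i1  ld.MEM  -- RAW r5
[2] i2,i3  sub.ALU/bne.BR  -- 2-wide
[3] i4,i5  st.MEM/sub.ALU  -- 2-wide
[4] i6,i7  and.ALU/st.MEM  -- 2-wide
[5] i8,i9  blt.BR/add.ALU  -- 2-wide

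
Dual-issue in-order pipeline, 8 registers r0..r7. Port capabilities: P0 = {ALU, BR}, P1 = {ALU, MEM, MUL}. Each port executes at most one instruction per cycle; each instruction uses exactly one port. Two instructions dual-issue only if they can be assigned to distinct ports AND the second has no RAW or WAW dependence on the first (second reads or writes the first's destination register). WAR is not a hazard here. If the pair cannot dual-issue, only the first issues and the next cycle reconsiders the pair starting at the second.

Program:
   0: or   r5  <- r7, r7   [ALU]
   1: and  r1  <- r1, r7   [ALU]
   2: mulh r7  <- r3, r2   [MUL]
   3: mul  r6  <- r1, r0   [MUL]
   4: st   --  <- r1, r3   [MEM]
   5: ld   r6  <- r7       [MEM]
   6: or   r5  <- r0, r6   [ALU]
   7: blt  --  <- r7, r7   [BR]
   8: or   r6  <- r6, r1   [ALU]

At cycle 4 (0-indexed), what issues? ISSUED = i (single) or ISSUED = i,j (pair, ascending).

#0 head=0: or+and i0+i1 pair
#1 head=2: mulh i2 no-port MUL/MUL
#2 head=3: mul i3 no-port MUL/MEM
#3 head=4: st i4 no-port MEM/MEM
#4 head=5: ld i5 RAW r6
#5 head=6: or+blt i6+i7 pair
#6 head=8: or i8 tail

ISSUED = 5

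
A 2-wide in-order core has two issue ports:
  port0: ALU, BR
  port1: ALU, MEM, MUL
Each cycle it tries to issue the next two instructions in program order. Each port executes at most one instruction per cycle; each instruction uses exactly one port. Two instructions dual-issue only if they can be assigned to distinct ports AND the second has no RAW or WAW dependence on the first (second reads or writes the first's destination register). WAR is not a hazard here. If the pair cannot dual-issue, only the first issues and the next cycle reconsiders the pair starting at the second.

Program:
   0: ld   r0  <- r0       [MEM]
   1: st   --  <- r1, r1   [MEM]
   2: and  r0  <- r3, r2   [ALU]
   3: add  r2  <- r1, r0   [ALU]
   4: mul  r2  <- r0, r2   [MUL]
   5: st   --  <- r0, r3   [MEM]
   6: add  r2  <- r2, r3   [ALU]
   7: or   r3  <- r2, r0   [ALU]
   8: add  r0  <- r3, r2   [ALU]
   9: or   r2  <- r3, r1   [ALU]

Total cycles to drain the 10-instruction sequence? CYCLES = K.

c0: i0 ld.MEM  no-port MEM/MEM
c1: i1&i2 st.MEM and.ALU  2-wide
c2: i3 add.ALU  RAW+WAW r2
c3: i4 mul.MUL  no-port MUL/MEM
c4: i5&i6 st.MEM add.ALU  2-wide
c5: i7 or.ALU  RAW r3
c6: i8&i9 add.ALU or.ALU  2-wide

CYCLES = 7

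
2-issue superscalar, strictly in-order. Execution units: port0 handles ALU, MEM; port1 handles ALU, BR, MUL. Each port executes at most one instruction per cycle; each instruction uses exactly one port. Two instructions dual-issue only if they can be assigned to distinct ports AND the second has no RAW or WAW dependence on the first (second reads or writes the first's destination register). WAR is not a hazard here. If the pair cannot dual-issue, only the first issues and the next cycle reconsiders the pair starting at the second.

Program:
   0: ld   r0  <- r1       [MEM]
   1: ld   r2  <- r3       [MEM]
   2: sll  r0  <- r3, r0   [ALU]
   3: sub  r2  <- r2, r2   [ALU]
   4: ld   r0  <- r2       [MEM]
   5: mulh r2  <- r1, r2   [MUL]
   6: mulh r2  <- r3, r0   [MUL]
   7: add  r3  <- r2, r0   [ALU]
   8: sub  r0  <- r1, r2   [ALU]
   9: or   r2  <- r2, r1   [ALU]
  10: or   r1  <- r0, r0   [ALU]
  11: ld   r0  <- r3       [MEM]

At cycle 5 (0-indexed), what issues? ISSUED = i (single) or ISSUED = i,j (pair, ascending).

t=0 i0:ld ; no-port MEM/MEM
t=1 i1,i2:ld+sll ; dual
t=2 i3:sub ; RAW r2
t=3 i4,i5:ld+mulh ; dual
t=4 i6:mulh ; RAW r2
t=5 i7,i8:add+sub ; dual
t=6 i9,i10:or+or ; dual
t=7 i11:ld ; tail

ISSUED = 7,8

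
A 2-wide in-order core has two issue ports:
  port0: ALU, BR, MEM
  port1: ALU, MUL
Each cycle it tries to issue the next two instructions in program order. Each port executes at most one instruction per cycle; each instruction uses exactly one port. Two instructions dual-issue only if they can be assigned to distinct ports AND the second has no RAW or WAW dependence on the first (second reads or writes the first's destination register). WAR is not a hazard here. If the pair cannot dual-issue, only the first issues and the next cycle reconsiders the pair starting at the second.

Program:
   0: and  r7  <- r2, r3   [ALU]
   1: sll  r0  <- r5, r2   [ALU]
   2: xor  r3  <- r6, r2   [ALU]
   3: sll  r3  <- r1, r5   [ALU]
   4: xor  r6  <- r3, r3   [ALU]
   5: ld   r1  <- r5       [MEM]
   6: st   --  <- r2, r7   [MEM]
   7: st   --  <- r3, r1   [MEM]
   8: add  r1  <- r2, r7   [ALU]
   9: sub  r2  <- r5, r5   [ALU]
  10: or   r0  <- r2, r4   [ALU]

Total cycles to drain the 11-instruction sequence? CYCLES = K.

CYCLES = 8

  cy0 -> i0+i1 (and.ALU/sll.ALU) 2-wide
  cy1 -> i2 (xor.ALU) WAW r3
  cy2 -> i3 (sll.ALU) RAW r3
  cy3 -> i4+i5 (xor.ALU/ld.MEM) 2-wide
  cy4 -> i6 (st.MEM) no-port MEM/MEM
  cy5 -> i7+i8 (st.MEM/add.ALU) 2-wide
  cy6 -> i9 (sub.ALU) RAW r2
  cy7 -> i10 (or.ALU) tail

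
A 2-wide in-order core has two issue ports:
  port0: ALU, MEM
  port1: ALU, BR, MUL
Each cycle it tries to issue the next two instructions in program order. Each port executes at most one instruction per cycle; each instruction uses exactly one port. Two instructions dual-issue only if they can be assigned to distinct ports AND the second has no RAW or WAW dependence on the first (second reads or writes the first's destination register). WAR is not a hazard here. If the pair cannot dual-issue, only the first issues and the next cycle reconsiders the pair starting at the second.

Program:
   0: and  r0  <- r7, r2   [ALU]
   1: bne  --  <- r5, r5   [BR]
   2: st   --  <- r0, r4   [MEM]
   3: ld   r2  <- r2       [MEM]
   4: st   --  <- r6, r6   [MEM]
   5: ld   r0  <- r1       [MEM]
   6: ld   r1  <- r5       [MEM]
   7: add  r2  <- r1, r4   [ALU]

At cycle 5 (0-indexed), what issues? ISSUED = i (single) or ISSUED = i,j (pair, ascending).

[0] i0&i1  and/bne  -- dual
[1] i2  st  -- no-port MEM/MEM
[2] i3  ld  -- no-port MEM/MEM
[3] i4  st  -- no-port MEM/MEM
[4] i5  ld  -- no-port MEM/MEM
[5] i6  ld  -- RAW r1
[6] i7  add  -- tail

ISSUED = 6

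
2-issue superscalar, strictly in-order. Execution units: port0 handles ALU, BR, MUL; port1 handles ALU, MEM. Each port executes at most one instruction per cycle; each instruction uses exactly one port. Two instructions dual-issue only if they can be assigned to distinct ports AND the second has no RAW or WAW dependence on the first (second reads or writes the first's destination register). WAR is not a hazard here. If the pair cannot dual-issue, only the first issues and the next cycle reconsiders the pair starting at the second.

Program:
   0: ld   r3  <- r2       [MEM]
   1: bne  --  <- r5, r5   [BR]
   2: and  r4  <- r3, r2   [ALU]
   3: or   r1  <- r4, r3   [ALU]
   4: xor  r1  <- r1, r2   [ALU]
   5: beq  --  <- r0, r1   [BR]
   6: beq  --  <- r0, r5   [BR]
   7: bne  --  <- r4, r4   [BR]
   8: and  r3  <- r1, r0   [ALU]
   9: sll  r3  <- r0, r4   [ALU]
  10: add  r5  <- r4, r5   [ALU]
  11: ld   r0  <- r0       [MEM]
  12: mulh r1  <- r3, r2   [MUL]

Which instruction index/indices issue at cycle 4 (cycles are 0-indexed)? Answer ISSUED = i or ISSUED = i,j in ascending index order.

ISSUED = 5

0. ld+bne @i0+i1  | 2-wide
1. and @i2  | RAW r4
2. or @i3  | RAW+WAW r1
3. xor @i4  | RAW r1
4. beq @i5  | no-port BR/BR
5. beq @i6  | no-port BR/BR
6. bne+and @i7+i8  | 2-wide
7. sll+add @i9+i10  | 2-wide
8. ld+mulh @i11+i12  | 2-wide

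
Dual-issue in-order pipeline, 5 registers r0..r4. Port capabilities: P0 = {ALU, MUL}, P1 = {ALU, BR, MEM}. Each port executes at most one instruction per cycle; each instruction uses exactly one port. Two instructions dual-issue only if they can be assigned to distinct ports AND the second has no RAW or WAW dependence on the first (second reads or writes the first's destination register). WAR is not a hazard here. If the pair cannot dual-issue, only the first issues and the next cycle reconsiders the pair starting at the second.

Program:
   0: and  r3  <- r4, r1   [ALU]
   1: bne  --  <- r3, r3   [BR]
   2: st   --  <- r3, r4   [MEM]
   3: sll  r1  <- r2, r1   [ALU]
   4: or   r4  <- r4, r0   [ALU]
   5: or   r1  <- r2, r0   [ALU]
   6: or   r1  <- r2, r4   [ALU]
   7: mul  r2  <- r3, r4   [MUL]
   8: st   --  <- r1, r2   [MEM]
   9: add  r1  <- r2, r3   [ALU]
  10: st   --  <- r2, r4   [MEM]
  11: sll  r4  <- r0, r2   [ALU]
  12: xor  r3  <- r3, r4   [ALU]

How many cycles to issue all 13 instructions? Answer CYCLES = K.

CYCLES = 8

c0: i0 and  RAW r3
c1: i1 bne  no-port BR/MEM
c2: i2/i3 st/sll  pair
c3: i4/i5 or/or  pair
c4: i6/i7 or/mul  pair
c5: i8/i9 st/add  pair
c6: i10/i11 st/sll  pair
c7: i12 xor  tail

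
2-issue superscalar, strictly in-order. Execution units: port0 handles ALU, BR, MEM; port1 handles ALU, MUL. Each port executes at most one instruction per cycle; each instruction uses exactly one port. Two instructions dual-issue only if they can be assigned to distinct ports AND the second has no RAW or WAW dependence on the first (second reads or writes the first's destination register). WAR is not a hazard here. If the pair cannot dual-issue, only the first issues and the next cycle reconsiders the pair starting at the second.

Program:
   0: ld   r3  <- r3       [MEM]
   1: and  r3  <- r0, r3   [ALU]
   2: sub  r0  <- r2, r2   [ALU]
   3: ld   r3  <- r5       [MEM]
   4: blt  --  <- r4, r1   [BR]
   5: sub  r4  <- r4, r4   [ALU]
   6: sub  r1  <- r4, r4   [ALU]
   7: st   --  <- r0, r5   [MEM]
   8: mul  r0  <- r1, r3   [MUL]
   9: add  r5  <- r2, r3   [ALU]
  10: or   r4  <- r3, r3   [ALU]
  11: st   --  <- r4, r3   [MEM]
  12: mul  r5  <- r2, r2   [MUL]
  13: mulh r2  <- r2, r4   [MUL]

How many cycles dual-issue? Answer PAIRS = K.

PAIRS = 5

0. ld.MEM @i0  | RAW+WAW r3
1. and.ALU+sub.ALU @i1,i2  | 2-wide
2. ld.MEM @i3  | no-port MEM/BR
3. blt.BR+sub.ALU @i4,i5  | 2-wide
4. sub.ALU+st.MEM @i6,i7  | 2-wide
5. mul.MUL+add.ALU @i8,i9  | 2-wide
6. or.ALU @i10  | RAW r4
7. st.MEM+mul.MUL @i11,i12  | 2-wide
8. mulh.MUL @i13  | tail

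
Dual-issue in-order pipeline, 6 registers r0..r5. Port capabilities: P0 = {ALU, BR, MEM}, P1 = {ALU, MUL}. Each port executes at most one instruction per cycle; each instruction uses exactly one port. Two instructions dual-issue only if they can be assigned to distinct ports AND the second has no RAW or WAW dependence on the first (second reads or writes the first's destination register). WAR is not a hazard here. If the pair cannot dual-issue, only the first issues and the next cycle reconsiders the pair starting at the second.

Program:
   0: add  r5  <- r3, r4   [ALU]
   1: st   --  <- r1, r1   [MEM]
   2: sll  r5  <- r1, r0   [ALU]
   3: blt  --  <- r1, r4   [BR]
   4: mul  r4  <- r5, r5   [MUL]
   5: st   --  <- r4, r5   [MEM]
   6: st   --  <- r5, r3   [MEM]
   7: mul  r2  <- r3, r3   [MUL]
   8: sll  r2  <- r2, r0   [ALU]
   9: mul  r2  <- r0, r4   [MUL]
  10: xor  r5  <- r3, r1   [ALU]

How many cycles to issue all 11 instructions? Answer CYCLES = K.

t=0 i0+i1:add.ALU st.MEM ; 2-wide
t=1 i2+i3:sll.ALU blt.BR ; 2-wide
t=2 i4:mul.MUL ; RAW r4
t=3 i5:st.MEM ; no-port MEM/MEM
t=4 i6+i7:st.MEM mul.MUL ; 2-wide
t=5 i8:sll.ALU ; WAW r2
t=6 i9+i10:mul.MUL xor.ALU ; 2-wide

CYCLES = 7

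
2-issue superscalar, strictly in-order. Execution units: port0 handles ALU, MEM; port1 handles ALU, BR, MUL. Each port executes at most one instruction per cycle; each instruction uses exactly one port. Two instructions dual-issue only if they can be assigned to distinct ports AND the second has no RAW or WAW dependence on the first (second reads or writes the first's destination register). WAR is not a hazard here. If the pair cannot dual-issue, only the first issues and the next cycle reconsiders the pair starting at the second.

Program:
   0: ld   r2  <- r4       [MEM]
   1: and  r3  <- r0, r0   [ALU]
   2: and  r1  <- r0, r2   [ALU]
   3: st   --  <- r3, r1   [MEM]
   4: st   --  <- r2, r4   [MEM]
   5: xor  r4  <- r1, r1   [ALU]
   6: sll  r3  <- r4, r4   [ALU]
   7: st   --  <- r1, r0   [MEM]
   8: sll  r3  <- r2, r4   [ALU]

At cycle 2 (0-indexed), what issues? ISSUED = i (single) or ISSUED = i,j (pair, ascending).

ISSUED = 3

c0: i0,i1 ld and  2-wide
c1: i2 and  RAW r1
c2: i3 st  no-port MEM/MEM
c3: i4,i5 st xor  2-wide
c4: i6,i7 sll st  2-wide
c5: i8 sll  tail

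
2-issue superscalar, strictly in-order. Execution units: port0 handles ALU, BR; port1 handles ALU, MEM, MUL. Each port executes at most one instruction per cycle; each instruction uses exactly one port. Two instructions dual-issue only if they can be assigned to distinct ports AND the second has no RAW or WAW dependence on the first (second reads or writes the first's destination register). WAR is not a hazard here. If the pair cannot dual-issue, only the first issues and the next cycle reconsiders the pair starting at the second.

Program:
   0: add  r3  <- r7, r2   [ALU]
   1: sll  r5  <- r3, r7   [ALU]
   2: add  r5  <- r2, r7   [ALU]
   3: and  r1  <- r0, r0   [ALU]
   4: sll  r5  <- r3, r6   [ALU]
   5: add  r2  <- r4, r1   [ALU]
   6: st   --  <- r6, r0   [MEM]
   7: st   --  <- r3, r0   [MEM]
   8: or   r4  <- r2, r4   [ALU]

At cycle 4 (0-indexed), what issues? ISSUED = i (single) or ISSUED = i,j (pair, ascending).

ISSUED = 6

t=0 i0:add.ALU ; RAW r3
t=1 i1:sll.ALU ; WAW r5
t=2 i2&i3:add.ALU/and.ALU ; pair
t=3 i4&i5:sll.ALU/add.ALU ; pair
t=4 i6:st.MEM ; no-port MEM/MEM
t=5 i7&i8:st.MEM/or.ALU ; pair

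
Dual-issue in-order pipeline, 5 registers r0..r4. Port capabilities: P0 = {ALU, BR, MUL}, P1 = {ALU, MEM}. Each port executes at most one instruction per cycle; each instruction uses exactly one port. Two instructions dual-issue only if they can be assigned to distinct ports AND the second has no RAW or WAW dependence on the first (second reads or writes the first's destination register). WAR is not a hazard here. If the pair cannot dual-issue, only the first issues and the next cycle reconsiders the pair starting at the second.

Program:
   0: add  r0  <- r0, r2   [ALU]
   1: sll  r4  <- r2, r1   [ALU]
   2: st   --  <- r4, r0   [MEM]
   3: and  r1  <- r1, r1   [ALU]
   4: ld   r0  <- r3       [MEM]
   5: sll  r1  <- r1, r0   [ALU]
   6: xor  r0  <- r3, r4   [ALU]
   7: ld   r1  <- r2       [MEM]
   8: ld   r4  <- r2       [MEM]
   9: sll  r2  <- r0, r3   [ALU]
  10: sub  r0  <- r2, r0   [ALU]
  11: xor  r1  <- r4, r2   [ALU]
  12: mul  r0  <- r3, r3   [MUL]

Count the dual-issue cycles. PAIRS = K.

PAIRS = 5

  cy0 -> i0&i1 (add.ALU;sll.ALU) 2-wide
  cy1 -> i2&i3 (st.MEM;and.ALU) 2-wide
  cy2 -> i4 (ld.MEM) RAW r0
  cy3 -> i5&i6 (sll.ALU;xor.ALU) 2-wide
  cy4 -> i7 (ld.MEM) no-port MEM/MEM
  cy5 -> i8&i9 (ld.MEM;sll.ALU) 2-wide
  cy6 -> i10&i11 (sub.ALU;xor.ALU) 2-wide
  cy7 -> i12 (mul.MUL) tail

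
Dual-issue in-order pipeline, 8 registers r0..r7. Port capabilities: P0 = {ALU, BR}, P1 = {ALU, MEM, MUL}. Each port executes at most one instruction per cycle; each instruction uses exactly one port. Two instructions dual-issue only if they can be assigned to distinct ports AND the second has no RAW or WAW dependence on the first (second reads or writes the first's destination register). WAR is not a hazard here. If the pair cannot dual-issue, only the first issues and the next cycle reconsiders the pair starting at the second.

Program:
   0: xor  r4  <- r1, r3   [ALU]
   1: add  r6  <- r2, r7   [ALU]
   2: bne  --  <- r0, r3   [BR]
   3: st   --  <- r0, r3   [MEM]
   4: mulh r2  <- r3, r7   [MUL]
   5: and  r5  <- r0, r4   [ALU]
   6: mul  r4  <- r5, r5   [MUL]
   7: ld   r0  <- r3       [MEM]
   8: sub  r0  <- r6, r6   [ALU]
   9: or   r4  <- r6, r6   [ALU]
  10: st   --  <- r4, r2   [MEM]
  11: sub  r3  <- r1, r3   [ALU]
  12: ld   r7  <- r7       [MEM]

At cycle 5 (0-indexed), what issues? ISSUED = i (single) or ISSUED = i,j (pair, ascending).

0. xor/add @i0&i1  | 2-wide
1. bne/st @i2&i3  | 2-wide
2. mulh/and @i4&i5  | 2-wide
3. mul @i6  | no-port MUL/MEM
4. ld @i7  | WAW r0
5. sub/or @i8&i9  | 2-wide
6. st/sub @i10&i11  | 2-wide
7. ld @i12  | tail

ISSUED = 8,9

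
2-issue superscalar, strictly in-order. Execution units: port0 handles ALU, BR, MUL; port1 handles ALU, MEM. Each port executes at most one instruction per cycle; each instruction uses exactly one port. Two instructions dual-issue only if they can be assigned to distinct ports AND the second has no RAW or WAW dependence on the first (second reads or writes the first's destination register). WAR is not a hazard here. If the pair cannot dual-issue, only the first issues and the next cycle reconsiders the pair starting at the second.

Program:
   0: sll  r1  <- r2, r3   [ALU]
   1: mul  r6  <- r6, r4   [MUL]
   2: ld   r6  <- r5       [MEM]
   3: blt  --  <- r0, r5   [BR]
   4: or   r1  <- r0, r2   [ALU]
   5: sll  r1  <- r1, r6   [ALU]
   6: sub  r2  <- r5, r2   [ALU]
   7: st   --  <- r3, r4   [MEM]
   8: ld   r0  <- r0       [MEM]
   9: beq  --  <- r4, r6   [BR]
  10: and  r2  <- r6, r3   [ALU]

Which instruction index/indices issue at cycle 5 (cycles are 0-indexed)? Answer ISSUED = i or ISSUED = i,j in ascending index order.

ISSUED = 8,9

  cy0 -> i0/i1 (sll.ALU/mul.MUL) dual
  cy1 -> i2/i3 (ld.MEM/blt.BR) dual
  cy2 -> i4 (or.ALU) RAW+WAW r1
  cy3 -> i5/i6 (sll.ALU/sub.ALU) dual
  cy4 -> i7 (st.MEM) no-port MEM/MEM
  cy5 -> i8/i9 (ld.MEM/beq.BR) dual
  cy6 -> i10 (and.ALU) tail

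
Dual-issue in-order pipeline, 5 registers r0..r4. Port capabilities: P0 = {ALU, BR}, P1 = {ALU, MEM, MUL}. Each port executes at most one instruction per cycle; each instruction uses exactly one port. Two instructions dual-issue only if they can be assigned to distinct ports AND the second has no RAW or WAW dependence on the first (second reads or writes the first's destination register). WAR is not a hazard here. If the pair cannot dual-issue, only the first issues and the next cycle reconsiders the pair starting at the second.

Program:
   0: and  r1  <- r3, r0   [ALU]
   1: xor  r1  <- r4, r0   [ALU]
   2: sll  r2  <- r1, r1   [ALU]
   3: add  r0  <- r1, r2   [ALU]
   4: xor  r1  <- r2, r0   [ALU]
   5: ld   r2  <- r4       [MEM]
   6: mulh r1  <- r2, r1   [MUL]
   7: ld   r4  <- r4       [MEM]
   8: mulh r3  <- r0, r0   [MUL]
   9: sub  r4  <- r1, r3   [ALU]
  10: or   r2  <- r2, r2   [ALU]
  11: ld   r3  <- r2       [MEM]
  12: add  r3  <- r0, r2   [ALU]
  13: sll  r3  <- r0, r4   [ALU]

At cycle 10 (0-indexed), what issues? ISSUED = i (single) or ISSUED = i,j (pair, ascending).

ISSUED = 12

c0: i0 and.ALU  WAW r1
c1: i1 xor.ALU  RAW r1
c2: i2 sll.ALU  RAW r2
c3: i3 add.ALU  RAW r0
c4: i4&i5 xor.ALU ld.MEM  dual
c5: i6 mulh.MUL  no-port MUL/MEM
c6: i7 ld.MEM  no-port MEM/MUL
c7: i8 mulh.MUL  RAW r3
c8: i9&i10 sub.ALU or.ALU  dual
c9: i11 ld.MEM  WAW r3
c10: i12 add.ALU  WAW r3
c11: i13 sll.ALU  tail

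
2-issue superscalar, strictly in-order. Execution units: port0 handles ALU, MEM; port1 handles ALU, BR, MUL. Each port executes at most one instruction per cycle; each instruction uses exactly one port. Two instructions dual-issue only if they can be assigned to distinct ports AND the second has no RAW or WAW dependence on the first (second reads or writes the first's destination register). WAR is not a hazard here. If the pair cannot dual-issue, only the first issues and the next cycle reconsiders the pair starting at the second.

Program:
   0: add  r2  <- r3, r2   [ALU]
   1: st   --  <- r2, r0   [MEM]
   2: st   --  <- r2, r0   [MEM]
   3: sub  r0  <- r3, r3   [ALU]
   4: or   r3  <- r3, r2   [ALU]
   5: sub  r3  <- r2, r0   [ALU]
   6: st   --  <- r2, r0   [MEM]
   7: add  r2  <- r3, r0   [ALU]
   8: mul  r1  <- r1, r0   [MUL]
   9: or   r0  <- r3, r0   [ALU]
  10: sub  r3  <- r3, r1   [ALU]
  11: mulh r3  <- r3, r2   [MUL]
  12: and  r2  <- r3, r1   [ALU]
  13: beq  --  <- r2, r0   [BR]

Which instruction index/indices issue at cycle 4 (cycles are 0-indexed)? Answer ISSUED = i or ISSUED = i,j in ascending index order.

ISSUED = 5,6

t=0 i0:add ; RAW r2
t=1 i1:st ; no-port MEM/MEM
t=2 i2&i3:st sub ; 2-wide
t=3 i4:or ; WAW r3
t=4 i5&i6:sub st ; 2-wide
t=5 i7&i8:add mul ; 2-wide
t=6 i9&i10:or sub ; 2-wide
t=7 i11:mulh ; RAW r3
t=8 i12:and ; RAW r2
t=9 i13:beq ; tail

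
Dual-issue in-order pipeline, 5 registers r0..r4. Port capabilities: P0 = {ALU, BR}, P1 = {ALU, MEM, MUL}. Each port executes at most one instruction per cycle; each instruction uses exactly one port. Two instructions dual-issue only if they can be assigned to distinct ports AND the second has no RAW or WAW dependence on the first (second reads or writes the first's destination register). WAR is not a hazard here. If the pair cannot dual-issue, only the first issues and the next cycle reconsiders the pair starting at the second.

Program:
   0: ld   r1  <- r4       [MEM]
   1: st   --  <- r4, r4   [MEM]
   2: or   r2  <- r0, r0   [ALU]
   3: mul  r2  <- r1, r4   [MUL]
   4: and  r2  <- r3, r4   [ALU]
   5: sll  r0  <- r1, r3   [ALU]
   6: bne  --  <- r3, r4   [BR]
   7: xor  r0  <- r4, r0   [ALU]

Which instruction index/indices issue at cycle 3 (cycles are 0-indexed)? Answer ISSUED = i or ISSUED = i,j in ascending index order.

c0: i0 ld  no-port MEM/MEM
c1: i1&i2 st;or  dual
c2: i3 mul  WAW r2
c3: i4&i5 and;sll  dual
c4: i6&i7 bne;xor  dual

ISSUED = 4,5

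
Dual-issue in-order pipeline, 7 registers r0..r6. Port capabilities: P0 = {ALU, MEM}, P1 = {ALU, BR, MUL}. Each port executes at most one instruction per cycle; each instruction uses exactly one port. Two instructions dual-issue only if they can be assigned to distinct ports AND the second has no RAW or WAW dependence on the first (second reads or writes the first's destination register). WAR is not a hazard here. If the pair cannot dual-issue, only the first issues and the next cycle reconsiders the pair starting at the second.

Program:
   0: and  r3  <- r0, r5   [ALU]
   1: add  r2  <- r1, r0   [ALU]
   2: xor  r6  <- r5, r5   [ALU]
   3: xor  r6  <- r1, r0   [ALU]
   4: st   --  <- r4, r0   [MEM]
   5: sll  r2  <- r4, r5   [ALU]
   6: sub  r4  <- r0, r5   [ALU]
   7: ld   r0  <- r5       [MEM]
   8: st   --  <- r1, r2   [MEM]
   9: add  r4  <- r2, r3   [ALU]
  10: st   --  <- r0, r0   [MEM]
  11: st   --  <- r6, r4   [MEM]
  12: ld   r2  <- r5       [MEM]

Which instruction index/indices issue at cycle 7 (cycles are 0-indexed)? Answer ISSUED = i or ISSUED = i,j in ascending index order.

ISSUED = 11

#0 head=0: and.ALU/add.ALU i0+i1 dual
#1 head=2: xor.ALU i2 WAW r6
#2 head=3: xor.ALU/st.MEM i3+i4 dual
#3 head=5: sll.ALU/sub.ALU i5+i6 dual
#4 head=7: ld.MEM i7 no-port MEM/MEM
#5 head=8: st.MEM/add.ALU i8+i9 dual
#6 head=10: st.MEM i10 no-port MEM/MEM
#7 head=11: st.MEM i11 no-port MEM/MEM
#8 head=12: ld.MEM i12 tail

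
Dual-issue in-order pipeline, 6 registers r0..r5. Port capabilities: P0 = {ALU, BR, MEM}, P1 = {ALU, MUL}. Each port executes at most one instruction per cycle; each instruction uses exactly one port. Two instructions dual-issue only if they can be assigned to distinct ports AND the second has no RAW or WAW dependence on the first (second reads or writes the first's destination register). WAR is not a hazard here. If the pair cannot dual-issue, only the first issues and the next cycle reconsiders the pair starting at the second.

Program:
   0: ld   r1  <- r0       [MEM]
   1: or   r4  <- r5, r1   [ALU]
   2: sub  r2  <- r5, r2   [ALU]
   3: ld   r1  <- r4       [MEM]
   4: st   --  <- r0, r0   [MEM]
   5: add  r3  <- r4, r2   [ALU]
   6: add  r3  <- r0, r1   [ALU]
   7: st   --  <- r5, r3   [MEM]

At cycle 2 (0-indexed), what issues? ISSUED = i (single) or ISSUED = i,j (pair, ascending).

ISSUED = 3

c0: i0 ld.MEM  RAW r1
c1: i1/i2 or.ALU+sub.ALU  pair
c2: i3 ld.MEM  no-port MEM/MEM
c3: i4/i5 st.MEM+add.ALU  pair
c4: i6 add.ALU  RAW r3
c5: i7 st.MEM  tail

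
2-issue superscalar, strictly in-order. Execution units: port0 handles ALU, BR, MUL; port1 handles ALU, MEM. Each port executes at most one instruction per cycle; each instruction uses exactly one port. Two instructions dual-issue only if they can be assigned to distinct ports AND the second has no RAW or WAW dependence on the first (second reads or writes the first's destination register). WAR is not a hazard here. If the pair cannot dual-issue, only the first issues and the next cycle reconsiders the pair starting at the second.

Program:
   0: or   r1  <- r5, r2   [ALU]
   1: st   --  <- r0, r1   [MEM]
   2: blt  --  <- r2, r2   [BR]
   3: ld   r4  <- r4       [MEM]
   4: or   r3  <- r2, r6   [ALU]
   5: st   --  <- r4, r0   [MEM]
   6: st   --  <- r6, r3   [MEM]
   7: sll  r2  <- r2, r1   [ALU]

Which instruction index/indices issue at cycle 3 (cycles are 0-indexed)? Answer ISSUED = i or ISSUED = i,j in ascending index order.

#0 head=0: or.ALU i0 RAW r1
#1 head=1: st.MEM blt.BR i1&i2 pair
#2 head=3: ld.MEM or.ALU i3&i4 pair
#3 head=5: st.MEM i5 no-port MEM/MEM
#4 head=6: st.MEM sll.ALU i6&i7 pair

ISSUED = 5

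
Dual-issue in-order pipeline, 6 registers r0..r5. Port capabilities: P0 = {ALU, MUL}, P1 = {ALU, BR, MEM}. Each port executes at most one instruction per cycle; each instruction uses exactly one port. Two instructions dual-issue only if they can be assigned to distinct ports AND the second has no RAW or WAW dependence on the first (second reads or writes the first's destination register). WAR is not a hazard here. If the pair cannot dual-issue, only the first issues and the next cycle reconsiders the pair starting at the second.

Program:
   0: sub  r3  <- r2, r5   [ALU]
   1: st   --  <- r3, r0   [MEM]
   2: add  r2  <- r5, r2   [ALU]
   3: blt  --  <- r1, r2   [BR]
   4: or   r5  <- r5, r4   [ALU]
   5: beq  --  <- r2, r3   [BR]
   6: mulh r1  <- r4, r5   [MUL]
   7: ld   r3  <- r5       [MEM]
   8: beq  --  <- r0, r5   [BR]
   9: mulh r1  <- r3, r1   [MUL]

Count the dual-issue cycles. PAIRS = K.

#0 head=0: sub.ALU i0 RAW r3
#1 head=1: st.MEM;add.ALU i1,i2 pair
#2 head=3: blt.BR;or.ALU i3,i4 pair
#3 head=5: beq.BR;mulh.MUL i5,i6 pair
#4 head=7: ld.MEM i7 no-port MEM/BR
#5 head=8: beq.BR;mulh.MUL i8,i9 pair

PAIRS = 4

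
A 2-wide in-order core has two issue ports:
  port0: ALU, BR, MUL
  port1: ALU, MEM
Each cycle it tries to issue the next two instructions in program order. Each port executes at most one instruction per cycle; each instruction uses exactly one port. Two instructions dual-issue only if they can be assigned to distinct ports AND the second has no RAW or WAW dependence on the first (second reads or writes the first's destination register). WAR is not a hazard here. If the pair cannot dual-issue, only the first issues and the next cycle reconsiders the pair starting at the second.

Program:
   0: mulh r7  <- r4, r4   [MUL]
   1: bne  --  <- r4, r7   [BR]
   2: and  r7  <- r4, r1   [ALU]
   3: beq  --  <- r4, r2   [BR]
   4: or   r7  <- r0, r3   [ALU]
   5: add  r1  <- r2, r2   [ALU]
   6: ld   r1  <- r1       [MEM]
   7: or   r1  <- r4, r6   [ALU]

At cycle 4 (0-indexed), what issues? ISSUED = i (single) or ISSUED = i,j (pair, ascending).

ISSUED = 6

t=0 i0:mulh ; no-port MUL/BR
t=1 i1,i2:bne;and ; dual
t=2 i3,i4:beq;or ; dual
t=3 i5:add ; RAW+WAW r1
t=4 i6:ld ; WAW r1
t=5 i7:or ; tail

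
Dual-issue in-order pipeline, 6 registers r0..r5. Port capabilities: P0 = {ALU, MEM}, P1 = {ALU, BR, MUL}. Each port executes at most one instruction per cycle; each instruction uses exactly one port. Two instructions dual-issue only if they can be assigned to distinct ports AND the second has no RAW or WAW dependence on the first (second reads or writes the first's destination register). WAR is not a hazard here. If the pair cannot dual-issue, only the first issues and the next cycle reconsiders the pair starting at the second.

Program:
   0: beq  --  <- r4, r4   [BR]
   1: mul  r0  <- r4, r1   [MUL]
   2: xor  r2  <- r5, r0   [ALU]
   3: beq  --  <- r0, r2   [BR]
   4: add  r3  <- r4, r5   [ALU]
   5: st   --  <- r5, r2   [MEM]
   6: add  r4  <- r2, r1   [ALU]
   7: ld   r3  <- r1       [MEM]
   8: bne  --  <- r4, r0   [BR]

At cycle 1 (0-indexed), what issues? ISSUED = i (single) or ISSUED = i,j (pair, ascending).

[0] i0  beq.BR  -- no-port BR/MUL
[1] i1  mul.MUL  -- RAW r0
[2] i2  xor.ALU  -- RAW r2
[3] i3/i4  beq.BR+add.ALU  -- dual
[4] i5/i6  st.MEM+add.ALU  -- dual
[5] i7/i8  ld.MEM+bne.BR  -- dual

ISSUED = 1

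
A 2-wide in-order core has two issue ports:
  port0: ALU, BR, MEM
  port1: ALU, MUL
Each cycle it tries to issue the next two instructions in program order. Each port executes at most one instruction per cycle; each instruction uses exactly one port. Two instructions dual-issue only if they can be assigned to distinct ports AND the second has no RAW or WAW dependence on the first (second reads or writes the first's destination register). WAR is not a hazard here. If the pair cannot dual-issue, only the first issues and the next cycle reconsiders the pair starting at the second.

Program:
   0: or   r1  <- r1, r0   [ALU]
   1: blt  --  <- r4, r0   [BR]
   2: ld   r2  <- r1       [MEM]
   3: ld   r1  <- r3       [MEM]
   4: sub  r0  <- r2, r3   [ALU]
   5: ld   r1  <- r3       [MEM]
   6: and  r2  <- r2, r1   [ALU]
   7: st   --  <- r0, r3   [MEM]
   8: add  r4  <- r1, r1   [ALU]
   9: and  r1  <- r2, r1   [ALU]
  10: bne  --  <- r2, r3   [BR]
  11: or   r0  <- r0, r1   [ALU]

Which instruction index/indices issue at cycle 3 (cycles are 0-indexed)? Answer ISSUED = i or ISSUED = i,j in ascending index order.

[0] i0&i1  or.ALU blt.BR  -- pair
[1] i2  ld.MEM  -- no-port MEM/MEM
[2] i3&i4  ld.MEM sub.ALU  -- pair
[3] i5  ld.MEM  -- RAW r1
[4] i6&i7  and.ALU st.MEM  -- pair
[5] i8&i9  add.ALU and.ALU  -- pair
[6] i10&i11  bne.BR or.ALU  -- pair

ISSUED = 5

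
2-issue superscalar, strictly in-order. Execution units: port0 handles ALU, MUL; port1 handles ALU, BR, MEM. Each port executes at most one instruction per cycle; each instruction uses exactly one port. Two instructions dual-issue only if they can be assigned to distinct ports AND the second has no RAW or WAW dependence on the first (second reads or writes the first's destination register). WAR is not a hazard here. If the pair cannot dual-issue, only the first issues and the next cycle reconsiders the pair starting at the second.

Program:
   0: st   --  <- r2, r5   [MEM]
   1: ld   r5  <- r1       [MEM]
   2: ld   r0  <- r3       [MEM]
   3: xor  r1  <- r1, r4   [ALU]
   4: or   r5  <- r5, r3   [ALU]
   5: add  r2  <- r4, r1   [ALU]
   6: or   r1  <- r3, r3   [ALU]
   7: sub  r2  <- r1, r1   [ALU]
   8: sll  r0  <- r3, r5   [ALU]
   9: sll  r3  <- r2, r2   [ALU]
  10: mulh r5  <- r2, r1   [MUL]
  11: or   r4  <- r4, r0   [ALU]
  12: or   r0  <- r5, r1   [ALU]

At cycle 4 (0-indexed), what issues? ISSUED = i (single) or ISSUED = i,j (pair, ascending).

ISSUED = 6

#0 head=0: st.MEM i0 no-port MEM/MEM
#1 head=1: ld.MEM i1 no-port MEM/MEM
#2 head=2: ld.MEM;xor.ALU i2&i3 dual
#3 head=4: or.ALU;add.ALU i4&i5 dual
#4 head=6: or.ALU i6 RAW r1
#5 head=7: sub.ALU;sll.ALU i7&i8 dual
#6 head=9: sll.ALU;mulh.MUL i9&i10 dual
#7 head=11: or.ALU;or.ALU i11&i12 dual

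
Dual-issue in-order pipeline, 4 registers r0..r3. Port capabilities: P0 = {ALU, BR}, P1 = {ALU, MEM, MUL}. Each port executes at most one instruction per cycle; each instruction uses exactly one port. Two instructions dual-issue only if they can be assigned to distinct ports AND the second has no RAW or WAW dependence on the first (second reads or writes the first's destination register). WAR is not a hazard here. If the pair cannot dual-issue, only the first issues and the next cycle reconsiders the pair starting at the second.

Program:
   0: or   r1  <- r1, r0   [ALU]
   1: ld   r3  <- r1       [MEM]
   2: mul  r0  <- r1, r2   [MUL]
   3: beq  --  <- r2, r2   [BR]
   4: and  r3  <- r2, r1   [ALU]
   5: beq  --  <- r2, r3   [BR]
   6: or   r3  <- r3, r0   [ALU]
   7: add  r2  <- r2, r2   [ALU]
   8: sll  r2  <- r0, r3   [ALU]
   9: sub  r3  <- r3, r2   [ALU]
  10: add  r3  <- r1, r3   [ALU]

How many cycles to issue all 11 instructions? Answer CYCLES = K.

CYCLES = 9

  cy0 -> i0 (or) RAW r1
  cy1 -> i1 (ld) no-port MEM/MUL
  cy2 -> i2,i3 (mul+beq) 2-wide
  cy3 -> i4 (and) RAW r3
  cy4 -> i5,i6 (beq+or) 2-wide
  cy5 -> i7 (add) WAW r2
  cy6 -> i8 (sll) RAW r2
  cy7 -> i9 (sub) RAW+WAW r3
  cy8 -> i10 (add) tail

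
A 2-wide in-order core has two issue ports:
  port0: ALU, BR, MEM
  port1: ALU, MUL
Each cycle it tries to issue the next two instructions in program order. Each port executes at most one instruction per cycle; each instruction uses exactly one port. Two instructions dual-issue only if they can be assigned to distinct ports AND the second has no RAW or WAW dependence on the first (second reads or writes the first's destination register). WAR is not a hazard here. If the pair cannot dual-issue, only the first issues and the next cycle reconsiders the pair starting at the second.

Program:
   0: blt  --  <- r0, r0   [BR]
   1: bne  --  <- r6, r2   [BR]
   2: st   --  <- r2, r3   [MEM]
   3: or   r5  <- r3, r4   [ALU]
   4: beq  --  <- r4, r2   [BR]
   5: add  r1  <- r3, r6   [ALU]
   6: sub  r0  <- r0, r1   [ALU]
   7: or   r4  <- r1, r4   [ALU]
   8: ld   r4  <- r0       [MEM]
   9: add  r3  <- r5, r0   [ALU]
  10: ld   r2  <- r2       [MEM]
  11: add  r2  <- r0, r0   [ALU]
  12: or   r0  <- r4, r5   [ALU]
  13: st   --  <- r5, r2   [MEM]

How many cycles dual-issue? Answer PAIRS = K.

c0: i0 blt  no-port BR/BR
c1: i1 bne  no-port BR/MEM
c2: i2/i3 st or  dual
c3: i4/i5 beq add  dual
c4: i6/i7 sub or  dual
c5: i8/i9 ld add  dual
c6: i10 ld  WAW r2
c7: i11/i12 add or  dual
c8: i13 st  tail

PAIRS = 5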